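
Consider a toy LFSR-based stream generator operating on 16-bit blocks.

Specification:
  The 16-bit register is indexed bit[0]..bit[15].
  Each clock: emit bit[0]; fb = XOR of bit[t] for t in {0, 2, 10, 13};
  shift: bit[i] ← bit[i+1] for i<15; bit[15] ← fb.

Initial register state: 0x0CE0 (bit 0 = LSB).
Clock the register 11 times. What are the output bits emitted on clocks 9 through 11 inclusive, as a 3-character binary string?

reg_0 = 0x0CE0
clock 1: out=0, reg = 0x8670
clock 2: out=0, reg = 0xC338
clock 3: out=0, reg = 0x619C
clock 4: out=0, reg = 0x30CE
clock 5: out=0, reg = 0x1867
clock 6: out=1, reg = 0x0C33
clock 7: out=1, reg = 0x0619
clock 8: out=1, reg = 0x030C
clock 9: out=0, reg = 0x8186
clock 10: out=0, reg = 0xC0C3
clock 11: out=1, reg = 0xE061

001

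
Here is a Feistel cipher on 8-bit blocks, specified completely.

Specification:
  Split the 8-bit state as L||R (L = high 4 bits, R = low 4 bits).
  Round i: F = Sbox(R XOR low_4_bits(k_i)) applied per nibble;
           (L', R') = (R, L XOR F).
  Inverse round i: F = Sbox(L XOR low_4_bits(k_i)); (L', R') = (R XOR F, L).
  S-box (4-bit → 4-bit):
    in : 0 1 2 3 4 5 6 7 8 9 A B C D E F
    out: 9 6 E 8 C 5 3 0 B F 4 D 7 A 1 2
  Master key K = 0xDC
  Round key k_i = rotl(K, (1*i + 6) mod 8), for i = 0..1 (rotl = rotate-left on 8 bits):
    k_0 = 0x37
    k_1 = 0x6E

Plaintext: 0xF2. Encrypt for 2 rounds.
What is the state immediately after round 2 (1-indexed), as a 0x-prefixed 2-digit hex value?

0xAE

s_0 = plaintext = 0xF2
s_1 = Round(s_0, k_0) = 0x2A
s_2 = Round(s_1, k_1) = 0xAE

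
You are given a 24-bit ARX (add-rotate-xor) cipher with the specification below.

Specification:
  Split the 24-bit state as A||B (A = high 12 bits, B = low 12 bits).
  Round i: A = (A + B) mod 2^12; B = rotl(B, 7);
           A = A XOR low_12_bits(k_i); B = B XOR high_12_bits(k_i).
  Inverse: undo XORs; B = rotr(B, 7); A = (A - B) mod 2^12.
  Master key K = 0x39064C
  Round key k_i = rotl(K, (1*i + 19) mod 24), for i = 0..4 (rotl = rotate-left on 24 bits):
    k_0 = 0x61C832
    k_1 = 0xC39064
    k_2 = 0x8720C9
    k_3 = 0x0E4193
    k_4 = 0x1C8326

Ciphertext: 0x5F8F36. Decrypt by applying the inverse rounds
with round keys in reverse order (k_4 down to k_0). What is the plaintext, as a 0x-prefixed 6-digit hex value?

0x99DEE5

s_0 = ciphertext = 0x5F8F36
s_1 = InvRound(s_0, k_4) = 0x701FDD
s_2 = InvRound(s_1, k_3) = 0xF5473E
s_3 = InvRound(s_2, k_2) = 0x5FF99E
s_4 = InvRound(s_3, k_1) = 0x0B04EB
s_5 = InvRound(s_4, k_0) = 0x99DEE5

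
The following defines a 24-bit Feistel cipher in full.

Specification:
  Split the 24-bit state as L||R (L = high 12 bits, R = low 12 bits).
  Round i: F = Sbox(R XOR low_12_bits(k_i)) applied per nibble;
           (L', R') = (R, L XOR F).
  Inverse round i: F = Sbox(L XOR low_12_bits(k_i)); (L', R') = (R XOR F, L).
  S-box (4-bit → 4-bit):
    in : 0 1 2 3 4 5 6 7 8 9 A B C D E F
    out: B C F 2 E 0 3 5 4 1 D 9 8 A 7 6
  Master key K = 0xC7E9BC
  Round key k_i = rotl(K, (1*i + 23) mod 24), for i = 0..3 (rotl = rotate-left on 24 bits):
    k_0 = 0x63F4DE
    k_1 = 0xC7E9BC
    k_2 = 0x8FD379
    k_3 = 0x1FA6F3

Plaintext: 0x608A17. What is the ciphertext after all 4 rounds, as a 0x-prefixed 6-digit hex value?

0xB6E42D

s_0 = plaintext = 0x608A17
s_1 = Round(s_0, k_0) = 0xA17189
s_2 = Round(s_1, k_1) = 0x189E37
s_3 = Round(s_2, k_2) = 0xE37B6E
s_4 = Round(s_3, k_3) = 0xB6E42D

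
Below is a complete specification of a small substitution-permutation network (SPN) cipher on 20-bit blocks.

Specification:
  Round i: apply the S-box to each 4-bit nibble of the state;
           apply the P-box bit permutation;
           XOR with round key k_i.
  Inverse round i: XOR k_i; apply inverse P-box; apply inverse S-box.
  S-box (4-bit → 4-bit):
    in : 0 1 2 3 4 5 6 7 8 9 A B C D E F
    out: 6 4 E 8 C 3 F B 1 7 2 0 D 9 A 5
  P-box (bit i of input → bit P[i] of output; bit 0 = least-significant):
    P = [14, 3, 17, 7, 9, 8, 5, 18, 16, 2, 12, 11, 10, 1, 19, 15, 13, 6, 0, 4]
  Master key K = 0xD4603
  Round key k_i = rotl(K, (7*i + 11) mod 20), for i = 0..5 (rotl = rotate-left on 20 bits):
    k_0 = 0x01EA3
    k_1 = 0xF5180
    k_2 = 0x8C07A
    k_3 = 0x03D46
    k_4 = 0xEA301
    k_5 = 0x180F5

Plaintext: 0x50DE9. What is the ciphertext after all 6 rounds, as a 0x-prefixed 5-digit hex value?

0xF4037

s_0 = plaintext = 0x50DE9
s_1 = Round(s_0, k_0) = 0xF77E9
s_2 = Round(s_1, k_1) = 0x8BC8F
s_3 = Round(s_2, k_2) = 0xBBA7A
s_4 = Round(s_3, k_3) = 0x43E4A
s_5 = Round(s_4, k_4) = 0xA2B3C
s_6 = Round(s_5, k_5) = 0xF4037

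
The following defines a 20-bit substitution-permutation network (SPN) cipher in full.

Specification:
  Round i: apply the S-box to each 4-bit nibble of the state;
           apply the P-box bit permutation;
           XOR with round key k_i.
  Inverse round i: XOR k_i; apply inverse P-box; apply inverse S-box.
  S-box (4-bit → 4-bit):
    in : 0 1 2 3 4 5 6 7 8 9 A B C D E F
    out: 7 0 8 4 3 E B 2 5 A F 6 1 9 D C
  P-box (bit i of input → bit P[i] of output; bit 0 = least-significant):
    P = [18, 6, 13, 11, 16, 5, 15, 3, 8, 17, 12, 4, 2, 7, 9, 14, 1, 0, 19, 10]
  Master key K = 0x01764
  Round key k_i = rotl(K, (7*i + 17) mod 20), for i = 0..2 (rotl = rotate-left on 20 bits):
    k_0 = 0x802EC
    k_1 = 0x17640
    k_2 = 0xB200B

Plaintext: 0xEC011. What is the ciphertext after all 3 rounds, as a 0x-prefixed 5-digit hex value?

0xCD53C

s_0 = plaintext = 0xEC011
s_1 = Round(s_0, k_0) = 0x217EA
s_2 = Round(s_1, k_1) = 0x6DA08
s_3 = Round(s_2, k_2) = 0xCD53C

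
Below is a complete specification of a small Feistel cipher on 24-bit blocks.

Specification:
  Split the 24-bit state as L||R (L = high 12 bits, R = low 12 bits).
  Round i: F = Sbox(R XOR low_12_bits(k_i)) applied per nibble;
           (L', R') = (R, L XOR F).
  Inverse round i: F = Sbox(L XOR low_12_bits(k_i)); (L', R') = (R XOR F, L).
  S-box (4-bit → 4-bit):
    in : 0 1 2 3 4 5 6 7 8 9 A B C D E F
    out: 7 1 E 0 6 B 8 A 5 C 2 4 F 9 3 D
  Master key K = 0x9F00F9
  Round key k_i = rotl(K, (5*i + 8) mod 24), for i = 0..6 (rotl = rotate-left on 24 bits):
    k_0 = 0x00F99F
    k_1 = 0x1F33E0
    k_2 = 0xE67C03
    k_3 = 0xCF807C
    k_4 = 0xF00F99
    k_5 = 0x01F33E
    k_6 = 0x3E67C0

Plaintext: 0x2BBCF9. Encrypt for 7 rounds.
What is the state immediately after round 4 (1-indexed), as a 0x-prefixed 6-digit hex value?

0x7B1490

s_0 = plaintext = 0x2BBCF9
s_1 = Round(s_0, k_0) = 0xCF9933
s_2 = Round(s_1, k_1) = 0x933E69
s_3 = Round(s_2, k_2) = 0xE697B1
s_4 = Round(s_3, k_3) = 0x7B1490
s_5 = Round(s_4, k_4) = 0x4903CD
s_6 = Round(s_5, k_5) = 0x3CD340
s_7 = Round(s_6, k_6) = 0x34059A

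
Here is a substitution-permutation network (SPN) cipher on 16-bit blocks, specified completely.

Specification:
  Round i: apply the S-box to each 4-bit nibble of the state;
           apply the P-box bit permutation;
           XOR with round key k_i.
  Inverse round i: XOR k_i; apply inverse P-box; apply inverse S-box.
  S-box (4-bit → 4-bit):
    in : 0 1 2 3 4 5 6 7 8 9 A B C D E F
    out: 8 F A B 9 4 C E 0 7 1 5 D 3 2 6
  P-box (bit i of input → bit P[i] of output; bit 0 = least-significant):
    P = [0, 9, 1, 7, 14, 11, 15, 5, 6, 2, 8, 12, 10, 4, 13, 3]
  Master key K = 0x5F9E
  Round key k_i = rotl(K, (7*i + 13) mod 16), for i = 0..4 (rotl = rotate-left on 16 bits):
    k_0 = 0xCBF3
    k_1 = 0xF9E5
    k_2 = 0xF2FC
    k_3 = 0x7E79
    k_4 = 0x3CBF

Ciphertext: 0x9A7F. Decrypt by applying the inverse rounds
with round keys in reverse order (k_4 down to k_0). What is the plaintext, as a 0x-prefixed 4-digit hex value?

s_0 = ciphertext = 0x9A7F
s_1 = InvRound(s_0, k_4) = 0xBA52
s_2 = InvRound(s_1, k_3) = 0x48CB
s_3 = InvRound(s_2, k_2) = 0xF279
s_4 = InvRound(s_3, k_1) = 0x2FE2
s_5 = InvRound(s_4, k_0) = 0x98BA

0x98BA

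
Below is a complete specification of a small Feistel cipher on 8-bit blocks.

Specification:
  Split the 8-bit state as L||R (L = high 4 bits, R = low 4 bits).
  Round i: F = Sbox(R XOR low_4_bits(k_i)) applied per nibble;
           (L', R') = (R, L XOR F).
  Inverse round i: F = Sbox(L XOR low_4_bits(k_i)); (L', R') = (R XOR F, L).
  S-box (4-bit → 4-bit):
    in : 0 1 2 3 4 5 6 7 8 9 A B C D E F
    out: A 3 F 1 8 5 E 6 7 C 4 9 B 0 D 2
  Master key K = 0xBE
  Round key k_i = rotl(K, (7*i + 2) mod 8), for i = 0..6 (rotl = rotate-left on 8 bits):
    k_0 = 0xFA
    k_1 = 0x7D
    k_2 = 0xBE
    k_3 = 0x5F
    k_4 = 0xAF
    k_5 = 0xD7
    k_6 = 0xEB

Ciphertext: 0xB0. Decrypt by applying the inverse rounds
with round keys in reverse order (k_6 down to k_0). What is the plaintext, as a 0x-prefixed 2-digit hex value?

0x2F

s_0 = ciphertext = 0xB0
s_1 = InvRound(s_0, k_6) = 0xAB
s_2 = InvRound(s_1, k_5) = 0xBA
s_3 = InvRound(s_2, k_4) = 0x2B
s_4 = InvRound(s_3, k_3) = 0xB2
s_5 = InvRound(s_4, k_2) = 0x7B
s_6 = InvRound(s_5, k_1) = 0xF7
s_7 = InvRound(s_6, k_0) = 0x2F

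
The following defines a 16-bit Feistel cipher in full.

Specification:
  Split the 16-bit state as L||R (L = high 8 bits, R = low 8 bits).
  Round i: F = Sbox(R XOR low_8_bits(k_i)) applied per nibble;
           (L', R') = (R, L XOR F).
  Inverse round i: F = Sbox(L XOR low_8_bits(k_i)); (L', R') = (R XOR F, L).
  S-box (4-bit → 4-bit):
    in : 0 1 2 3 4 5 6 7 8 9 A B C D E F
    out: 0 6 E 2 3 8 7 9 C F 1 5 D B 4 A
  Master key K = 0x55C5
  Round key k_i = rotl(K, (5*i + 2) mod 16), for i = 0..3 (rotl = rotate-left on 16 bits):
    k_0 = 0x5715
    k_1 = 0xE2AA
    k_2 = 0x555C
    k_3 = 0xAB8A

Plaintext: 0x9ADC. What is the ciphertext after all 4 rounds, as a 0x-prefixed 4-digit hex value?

s_0 = plaintext = 0x9ADC
s_1 = Round(s_0, k_0) = 0xDC45
s_2 = Round(s_1, k_1) = 0x4596
s_3 = Round(s_2, k_2) = 0x9694
s_4 = Round(s_3, k_3) = 0x94F2

0x94F2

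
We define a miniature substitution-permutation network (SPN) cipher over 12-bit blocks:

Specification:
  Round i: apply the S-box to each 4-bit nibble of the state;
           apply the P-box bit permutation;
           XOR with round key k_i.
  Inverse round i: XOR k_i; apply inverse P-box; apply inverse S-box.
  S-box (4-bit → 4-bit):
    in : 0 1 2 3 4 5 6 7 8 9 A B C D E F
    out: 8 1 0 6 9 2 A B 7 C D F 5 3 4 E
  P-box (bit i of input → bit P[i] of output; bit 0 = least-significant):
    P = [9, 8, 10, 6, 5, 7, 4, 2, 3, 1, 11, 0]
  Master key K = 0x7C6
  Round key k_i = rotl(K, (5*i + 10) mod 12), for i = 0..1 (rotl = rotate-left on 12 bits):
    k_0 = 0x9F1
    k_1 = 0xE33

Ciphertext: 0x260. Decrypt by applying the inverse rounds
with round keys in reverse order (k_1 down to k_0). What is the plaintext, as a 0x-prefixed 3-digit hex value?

0x1EC

s_0 = ciphertext = 0x260
s_1 = InvRound(s_0, k_1) = 0xFE9
s_2 = InvRound(s_1, k_0) = 0x1EC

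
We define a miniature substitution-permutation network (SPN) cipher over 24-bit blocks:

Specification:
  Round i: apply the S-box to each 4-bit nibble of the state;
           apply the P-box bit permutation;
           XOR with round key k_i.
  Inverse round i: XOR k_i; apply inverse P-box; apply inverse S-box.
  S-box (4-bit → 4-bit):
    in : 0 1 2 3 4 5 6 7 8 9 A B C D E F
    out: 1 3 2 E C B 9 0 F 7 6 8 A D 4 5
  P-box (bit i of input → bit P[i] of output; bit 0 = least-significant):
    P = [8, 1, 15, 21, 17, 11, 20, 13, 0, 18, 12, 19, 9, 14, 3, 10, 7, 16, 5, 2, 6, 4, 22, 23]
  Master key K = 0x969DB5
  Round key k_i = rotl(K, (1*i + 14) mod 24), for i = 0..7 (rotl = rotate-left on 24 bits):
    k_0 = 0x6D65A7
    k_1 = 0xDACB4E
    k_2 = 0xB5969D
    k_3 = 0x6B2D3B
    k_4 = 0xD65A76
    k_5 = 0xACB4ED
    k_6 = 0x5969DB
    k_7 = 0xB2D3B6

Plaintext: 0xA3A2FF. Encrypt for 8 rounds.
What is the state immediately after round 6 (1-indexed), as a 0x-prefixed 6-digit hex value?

s_0 = plaintext = 0xA3A2FF
s_1 = Round(s_0, k_0) = 0x3AA49B
s_2 = Round(s_1, k_1) = 0x219376
s_3 = Round(s_2, k_2) = 0x98C505
s_4 = Round(s_3, k_3) = 0x0468CC
s_5 = Round(s_4, k_4) = 0xFA6411
s_6 = Round(s_5, k_5) = 0xE7AB8F
s_7 = Round(s_6, k_6) = 0x0380D3
s_8 = Round(s_7, k_7) = 0x8135D9

0xE7AB8F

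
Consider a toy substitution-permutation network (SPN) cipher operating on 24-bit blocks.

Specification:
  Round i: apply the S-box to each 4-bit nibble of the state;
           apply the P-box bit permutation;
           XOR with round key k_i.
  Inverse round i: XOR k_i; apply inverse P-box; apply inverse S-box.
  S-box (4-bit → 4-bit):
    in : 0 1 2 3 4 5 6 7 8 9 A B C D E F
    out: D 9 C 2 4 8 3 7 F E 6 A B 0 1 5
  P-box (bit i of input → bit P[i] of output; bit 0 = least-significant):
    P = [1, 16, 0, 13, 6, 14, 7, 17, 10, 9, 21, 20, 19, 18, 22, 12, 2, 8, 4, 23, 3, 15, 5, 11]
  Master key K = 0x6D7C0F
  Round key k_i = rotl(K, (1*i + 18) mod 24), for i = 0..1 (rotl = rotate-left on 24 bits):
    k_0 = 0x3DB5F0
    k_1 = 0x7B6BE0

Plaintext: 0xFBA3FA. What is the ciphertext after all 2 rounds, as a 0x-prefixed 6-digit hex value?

s_0 = plaintext = 0xFBA3FA
s_1 = Round(s_0, k_0) = 0xF8B619
s_2 = Round(s_1, k_1) = 0xFC5C9D

0xFC5C9D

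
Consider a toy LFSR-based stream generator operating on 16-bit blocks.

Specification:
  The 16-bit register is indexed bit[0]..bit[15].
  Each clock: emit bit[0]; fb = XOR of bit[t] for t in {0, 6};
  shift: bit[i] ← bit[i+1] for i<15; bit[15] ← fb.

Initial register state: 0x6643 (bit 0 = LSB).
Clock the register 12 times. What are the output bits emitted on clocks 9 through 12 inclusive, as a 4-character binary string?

reg_0 = 0x6643
clock 1: out=1, reg = 0x3321
clock 2: out=1, reg = 0x9990
clock 3: out=0, reg = 0x4CC8
clock 4: out=0, reg = 0xA664
clock 5: out=0, reg = 0xD332
clock 6: out=0, reg = 0x6999
clock 7: out=1, reg = 0xB4CC
clock 8: out=0, reg = 0xDA66
clock 9: out=0, reg = 0xED33
clock 10: out=1, reg = 0xF699
clock 11: out=1, reg = 0xFB4C
clock 12: out=0, reg = 0xFDA6

0110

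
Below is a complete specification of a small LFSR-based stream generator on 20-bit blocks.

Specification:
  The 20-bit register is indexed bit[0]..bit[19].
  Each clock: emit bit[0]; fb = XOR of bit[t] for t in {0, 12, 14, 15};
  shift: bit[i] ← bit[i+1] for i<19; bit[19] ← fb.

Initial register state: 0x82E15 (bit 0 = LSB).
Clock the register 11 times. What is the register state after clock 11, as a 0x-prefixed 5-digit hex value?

reg_0 = 0x82E15
clock 1: out=1, reg = 0xC170A
clock 2: out=0, reg = 0xE0B85
clock 3: out=1, reg = 0xF05C2
clock 4: out=0, reg = 0x782E1
clock 5: out=1, reg = 0x3C170
clock 6: out=0, reg = 0x1E0B8
clock 7: out=0, reg = 0x0F05C
clock 8: out=0, reg = 0x8782E
clock 9: out=0, reg = 0x43C17
clock 10: out=1, reg = 0x21E0B
clock 11: out=1, reg = 0x10F05

0x10F05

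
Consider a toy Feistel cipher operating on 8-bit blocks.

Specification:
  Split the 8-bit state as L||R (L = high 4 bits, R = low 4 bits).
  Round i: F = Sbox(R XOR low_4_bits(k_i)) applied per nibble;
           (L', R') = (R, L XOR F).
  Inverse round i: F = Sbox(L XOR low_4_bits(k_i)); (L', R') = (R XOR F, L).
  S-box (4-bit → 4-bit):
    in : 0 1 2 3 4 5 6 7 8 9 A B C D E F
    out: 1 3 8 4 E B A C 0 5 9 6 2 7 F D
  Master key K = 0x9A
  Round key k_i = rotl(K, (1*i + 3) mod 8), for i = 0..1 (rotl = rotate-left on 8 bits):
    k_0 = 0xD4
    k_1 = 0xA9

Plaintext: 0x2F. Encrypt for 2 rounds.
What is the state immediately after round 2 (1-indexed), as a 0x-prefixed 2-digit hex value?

s_0 = plaintext = 0x2F
s_1 = Round(s_0, k_0) = 0xF4
s_2 = Round(s_1, k_1) = 0x48

0x48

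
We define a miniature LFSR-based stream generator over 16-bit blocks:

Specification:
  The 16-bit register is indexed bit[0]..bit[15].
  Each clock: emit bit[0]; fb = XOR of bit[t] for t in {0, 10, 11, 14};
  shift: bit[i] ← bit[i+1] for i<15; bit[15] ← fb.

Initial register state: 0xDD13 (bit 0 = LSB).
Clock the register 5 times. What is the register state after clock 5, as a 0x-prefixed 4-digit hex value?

0x66E8

reg_0 = 0xDD13
clock 1: out=1, reg = 0x6E89
clock 2: out=1, reg = 0x3744
clock 3: out=0, reg = 0x9BA2
clock 4: out=0, reg = 0xCDD1
clock 5: out=1, reg = 0x66E8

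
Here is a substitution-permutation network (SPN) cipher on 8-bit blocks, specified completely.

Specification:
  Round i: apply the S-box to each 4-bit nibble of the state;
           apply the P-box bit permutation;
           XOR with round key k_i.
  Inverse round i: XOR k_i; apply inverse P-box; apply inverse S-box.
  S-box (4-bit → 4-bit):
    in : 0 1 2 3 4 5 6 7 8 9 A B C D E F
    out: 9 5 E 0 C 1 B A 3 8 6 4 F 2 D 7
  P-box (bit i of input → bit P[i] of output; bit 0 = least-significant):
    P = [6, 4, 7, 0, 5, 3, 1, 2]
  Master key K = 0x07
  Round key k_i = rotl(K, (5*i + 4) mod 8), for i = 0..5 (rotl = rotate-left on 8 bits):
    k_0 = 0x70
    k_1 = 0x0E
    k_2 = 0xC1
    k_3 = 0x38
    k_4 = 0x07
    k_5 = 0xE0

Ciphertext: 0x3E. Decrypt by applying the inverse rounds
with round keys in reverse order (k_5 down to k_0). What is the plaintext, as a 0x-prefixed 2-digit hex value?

0xE4

s_0 = ciphertext = 0x3E
s_1 = InvRound(s_0, k_5) = 0x2F
s_2 = InvRound(s_1, k_4) = 0x83
s_3 = InvRound(s_2, k_3) = 0xF2
s_4 = InvRound(s_3, k_2) = 0x17
s_5 = InvRound(s_4, k_1) = 0xD7
s_6 = InvRound(s_5, k_0) = 0xE4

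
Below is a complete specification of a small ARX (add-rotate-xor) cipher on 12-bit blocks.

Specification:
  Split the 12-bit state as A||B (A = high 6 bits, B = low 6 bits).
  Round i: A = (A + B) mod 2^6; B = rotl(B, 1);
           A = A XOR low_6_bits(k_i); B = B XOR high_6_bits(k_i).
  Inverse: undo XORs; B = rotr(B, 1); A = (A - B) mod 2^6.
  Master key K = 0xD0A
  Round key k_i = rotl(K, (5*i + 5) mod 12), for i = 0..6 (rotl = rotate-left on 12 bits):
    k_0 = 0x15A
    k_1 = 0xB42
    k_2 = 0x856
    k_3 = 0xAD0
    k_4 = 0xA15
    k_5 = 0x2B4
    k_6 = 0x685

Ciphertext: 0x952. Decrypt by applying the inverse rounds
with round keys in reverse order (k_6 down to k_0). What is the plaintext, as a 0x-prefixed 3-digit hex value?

0x544

s_0 = ciphertext = 0x952
s_1 = InvRound(s_0, k_6) = 0x704
s_2 = InvRound(s_1, k_5) = 0x847
s_3 = InvRound(s_2, k_4) = 0xF77
s_4 = InvRound(s_3, k_3) = 0x7CE
s_5 = InvRound(s_4, k_2) = 0x4B7
s_6 = InvRound(s_5, k_1) = 0x0CD
s_7 = InvRound(s_6, k_0) = 0x544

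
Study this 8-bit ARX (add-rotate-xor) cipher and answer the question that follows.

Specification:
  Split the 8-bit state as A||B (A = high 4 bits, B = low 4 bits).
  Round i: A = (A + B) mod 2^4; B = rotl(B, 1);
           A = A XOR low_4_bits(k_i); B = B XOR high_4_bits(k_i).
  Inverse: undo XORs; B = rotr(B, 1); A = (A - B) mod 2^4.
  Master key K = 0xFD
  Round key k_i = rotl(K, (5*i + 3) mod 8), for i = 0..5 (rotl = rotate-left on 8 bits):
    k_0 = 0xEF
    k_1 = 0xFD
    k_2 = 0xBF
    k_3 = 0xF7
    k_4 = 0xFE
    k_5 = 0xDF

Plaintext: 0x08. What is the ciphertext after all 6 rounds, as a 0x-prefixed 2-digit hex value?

s_0 = plaintext = 0x08
s_1 = Round(s_0, k_0) = 0x7F
s_2 = Round(s_1, k_1) = 0xB0
s_3 = Round(s_2, k_2) = 0x4B
s_4 = Round(s_3, k_3) = 0x88
s_5 = Round(s_4, k_4) = 0xEE
s_6 = Round(s_5, k_5) = 0x30

0x30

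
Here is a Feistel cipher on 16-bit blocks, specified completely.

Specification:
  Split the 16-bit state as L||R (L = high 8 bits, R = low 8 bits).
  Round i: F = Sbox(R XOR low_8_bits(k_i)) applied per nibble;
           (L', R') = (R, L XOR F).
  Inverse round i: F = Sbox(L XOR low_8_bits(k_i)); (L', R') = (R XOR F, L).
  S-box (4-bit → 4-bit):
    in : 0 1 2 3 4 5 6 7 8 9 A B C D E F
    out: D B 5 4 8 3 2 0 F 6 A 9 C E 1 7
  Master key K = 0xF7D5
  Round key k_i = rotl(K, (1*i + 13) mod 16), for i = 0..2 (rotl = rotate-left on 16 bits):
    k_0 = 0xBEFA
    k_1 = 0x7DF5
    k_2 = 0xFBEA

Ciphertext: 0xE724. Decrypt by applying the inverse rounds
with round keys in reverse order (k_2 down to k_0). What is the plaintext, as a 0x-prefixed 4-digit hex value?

s_0 = ciphertext = 0xE724
s_1 = InvRound(s_0, k_2) = 0xFAE7
s_2 = InvRound(s_1, k_1) = 0x30FA
s_3 = InvRound(s_2, k_0) = 0x3030

0x3030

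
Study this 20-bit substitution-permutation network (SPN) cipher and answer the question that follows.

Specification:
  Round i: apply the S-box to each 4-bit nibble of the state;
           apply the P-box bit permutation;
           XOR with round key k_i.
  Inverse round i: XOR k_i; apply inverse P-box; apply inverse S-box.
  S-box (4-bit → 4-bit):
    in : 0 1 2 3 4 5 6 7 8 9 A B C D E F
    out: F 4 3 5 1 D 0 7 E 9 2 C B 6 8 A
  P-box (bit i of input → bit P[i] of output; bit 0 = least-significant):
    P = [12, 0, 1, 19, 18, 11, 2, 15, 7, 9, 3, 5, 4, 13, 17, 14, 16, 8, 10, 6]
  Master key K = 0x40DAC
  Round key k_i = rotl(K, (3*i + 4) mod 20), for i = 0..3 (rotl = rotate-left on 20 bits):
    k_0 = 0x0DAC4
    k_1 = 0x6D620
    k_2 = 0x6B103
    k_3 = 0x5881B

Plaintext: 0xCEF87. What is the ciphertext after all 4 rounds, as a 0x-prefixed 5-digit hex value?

0x04487

s_0 = plaintext = 0xCEF87
s_1 = Round(s_0, k_0) = 0x101A3
s_2 = Round(s_1, k_1) = 0x4AA3A
s_3 = Round(s_2, k_2) = 0x39306
s_4 = Round(s_3, k_3) = 0x04487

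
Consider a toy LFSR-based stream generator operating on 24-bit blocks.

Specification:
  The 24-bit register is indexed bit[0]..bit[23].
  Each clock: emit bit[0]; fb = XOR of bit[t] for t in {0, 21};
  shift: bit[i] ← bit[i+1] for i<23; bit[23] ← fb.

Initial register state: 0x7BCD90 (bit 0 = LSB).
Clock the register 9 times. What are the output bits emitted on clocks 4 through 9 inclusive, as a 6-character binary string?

010011

reg_0 = 0x7BCD90
clock 1: out=0, reg = 0xBDE6C8
clock 2: out=0, reg = 0xDEF364
clock 3: out=0, reg = 0x6F79B2
clock 4: out=0, reg = 0xB7BCD9
clock 5: out=1, reg = 0x5BDE6C
clock 6: out=0, reg = 0x2DEF36
clock 7: out=0, reg = 0x96F79B
clock 8: out=1, reg = 0xCB7BCD
clock 9: out=1, reg = 0xE5BDE6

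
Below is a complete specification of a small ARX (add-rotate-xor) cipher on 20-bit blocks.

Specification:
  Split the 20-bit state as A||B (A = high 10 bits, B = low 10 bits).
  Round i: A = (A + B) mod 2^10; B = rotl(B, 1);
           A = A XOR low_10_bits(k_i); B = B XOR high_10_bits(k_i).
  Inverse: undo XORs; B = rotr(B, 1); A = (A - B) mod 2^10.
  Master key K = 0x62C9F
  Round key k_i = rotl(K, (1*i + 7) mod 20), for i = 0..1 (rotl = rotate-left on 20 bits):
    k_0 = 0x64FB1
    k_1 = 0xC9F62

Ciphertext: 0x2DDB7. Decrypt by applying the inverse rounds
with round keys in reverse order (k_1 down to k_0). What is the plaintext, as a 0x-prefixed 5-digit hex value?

0xB3E6D

s_0 = ciphertext = 0x2DDB7
s_1 = InvRound(s_0, k_1) = 0xA3548
s_2 = InvRound(s_1, k_0) = 0xB3E6D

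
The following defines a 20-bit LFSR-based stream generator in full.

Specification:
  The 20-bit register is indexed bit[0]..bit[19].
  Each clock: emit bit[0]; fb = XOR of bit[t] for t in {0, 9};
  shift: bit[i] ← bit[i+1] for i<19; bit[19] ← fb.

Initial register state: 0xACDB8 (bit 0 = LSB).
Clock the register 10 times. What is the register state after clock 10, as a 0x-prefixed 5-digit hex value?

0x37AB3

reg_0 = 0xACDB8
clock 1: out=0, reg = 0x566DC
clock 2: out=0, reg = 0xAB36E
clock 3: out=0, reg = 0xD59B7
clock 4: out=1, reg = 0xEACDB
clock 5: out=1, reg = 0xF566D
clock 6: out=1, reg = 0x7AB36
clock 7: out=0, reg = 0xBD59B
clock 8: out=1, reg = 0xDEACD
clock 9: out=1, reg = 0x6F566
clock 10: out=0, reg = 0x37AB3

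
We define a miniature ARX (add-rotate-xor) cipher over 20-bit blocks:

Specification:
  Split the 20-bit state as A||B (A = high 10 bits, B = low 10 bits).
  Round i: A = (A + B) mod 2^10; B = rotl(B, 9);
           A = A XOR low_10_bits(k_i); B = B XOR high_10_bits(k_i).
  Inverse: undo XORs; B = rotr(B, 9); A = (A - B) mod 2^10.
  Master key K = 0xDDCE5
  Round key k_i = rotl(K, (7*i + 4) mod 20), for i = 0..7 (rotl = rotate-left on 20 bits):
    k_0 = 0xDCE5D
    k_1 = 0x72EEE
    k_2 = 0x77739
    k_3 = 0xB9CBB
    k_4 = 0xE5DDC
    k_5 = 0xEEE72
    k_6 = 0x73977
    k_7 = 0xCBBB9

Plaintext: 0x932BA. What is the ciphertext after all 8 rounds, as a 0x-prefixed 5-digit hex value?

s_0 = plaintext = 0x932BA
s_1 = Round(s_0, k_0) = 0xD6E2E
s_2 = Round(s_1, k_1) = 0xD9CDC
s_3 = Round(s_2, k_2) = 0xDE9B3
s_4 = Round(s_3, k_3) = 0x6583E
s_5 = Round(s_4, k_4) = 0x02388
s_6 = Round(s_5, k_5) = 0x78A7F
s_7 = Round(s_6, k_6) = 0x45AF1
s_8 = Round(s_7, k_7) = 0xEF856

0xEF856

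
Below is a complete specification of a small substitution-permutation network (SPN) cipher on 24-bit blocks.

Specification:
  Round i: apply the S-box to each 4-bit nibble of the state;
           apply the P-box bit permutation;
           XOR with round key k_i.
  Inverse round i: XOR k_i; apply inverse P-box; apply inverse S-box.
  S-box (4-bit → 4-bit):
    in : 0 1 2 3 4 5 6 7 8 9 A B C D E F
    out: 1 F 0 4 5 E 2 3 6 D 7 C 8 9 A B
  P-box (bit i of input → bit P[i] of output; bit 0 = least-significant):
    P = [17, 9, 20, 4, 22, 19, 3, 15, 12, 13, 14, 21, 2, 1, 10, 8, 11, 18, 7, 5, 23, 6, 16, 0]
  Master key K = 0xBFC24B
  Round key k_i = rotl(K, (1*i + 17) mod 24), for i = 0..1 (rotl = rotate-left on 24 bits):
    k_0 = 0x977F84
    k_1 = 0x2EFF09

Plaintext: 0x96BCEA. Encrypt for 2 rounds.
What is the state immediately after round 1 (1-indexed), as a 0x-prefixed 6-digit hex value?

0x28F885

s_0 = plaintext = 0x96BCEA
s_1 = Round(s_0, k_0) = 0x28F885
s_2 = Round(s_1, k_1) = 0x329C97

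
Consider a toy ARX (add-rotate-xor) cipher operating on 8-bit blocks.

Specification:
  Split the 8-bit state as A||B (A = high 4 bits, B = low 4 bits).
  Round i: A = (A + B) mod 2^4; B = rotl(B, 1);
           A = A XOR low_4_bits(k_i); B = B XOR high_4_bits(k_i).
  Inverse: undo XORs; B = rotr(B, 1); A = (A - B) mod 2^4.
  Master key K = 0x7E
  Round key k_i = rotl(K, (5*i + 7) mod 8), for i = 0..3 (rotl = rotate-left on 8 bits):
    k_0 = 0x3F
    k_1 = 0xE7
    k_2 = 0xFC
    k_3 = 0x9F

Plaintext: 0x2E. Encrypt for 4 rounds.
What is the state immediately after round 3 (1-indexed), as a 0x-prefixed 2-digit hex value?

s_0 = plaintext = 0x2E
s_1 = Round(s_0, k_0) = 0xFE
s_2 = Round(s_1, k_1) = 0xA3
s_3 = Round(s_2, k_2) = 0x19
s_4 = Round(s_3, k_3) = 0x5A

0x19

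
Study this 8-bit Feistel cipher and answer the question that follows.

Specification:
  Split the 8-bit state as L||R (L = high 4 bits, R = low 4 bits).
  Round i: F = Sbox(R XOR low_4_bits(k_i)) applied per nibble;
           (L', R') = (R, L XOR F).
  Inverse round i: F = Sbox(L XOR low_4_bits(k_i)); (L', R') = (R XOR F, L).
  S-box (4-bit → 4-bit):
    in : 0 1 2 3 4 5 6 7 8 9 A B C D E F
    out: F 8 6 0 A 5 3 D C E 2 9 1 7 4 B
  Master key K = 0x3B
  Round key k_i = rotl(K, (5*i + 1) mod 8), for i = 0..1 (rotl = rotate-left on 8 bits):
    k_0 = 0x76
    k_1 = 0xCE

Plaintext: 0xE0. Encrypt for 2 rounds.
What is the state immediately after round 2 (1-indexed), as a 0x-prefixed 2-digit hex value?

0xD0

s_0 = plaintext = 0xE0
s_1 = Round(s_0, k_0) = 0x0D
s_2 = Round(s_1, k_1) = 0xD0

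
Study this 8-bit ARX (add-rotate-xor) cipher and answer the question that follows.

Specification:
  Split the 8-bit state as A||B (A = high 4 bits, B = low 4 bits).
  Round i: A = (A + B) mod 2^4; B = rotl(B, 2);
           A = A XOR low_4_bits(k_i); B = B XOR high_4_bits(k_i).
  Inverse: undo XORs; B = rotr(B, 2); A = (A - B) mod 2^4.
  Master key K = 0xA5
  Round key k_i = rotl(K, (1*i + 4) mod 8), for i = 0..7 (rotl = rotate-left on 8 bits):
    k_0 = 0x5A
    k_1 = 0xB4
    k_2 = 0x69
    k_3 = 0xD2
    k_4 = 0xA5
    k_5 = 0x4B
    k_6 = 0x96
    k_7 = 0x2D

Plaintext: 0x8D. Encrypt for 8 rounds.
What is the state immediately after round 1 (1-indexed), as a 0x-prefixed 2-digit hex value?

s_0 = plaintext = 0x8D
s_1 = Round(s_0, k_0) = 0xF2
s_2 = Round(s_1, k_1) = 0x53
s_3 = Round(s_2, k_2) = 0x1A
s_4 = Round(s_3, k_3) = 0x97
s_5 = Round(s_4, k_4) = 0x57
s_6 = Round(s_5, k_5) = 0x79
s_7 = Round(s_6, k_6) = 0x6F
s_8 = Round(s_7, k_7) = 0x8D

0xF2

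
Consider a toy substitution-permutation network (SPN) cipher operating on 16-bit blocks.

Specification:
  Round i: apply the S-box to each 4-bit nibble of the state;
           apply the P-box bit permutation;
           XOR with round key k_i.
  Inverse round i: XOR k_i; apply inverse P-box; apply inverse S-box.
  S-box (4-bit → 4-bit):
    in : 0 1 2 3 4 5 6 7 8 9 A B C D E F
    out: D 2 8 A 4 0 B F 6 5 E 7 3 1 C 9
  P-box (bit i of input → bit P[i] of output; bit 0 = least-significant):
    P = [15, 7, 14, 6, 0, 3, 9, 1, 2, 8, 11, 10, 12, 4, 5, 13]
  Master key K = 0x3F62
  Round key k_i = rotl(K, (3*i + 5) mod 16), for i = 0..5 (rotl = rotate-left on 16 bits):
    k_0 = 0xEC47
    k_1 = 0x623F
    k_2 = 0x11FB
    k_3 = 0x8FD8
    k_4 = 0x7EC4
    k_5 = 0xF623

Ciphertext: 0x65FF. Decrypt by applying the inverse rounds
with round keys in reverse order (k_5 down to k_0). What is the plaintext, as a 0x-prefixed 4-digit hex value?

s_0 = ciphertext = 0x65FF
s_1 = InvRound(s_0, k_5) = 0xCC86
s_2 = InvRound(s_1, k_4) = 0xF5EF
s_3 = InvRound(s_2, k_3) = 0x7904
s_4 = InvRound(s_3, k_2) = 0xA96A
s_5 = InvRound(s_4, k_1) = 0x1B90
s_6 = InvRound(s_5, k_0) = 0x6607

0x6607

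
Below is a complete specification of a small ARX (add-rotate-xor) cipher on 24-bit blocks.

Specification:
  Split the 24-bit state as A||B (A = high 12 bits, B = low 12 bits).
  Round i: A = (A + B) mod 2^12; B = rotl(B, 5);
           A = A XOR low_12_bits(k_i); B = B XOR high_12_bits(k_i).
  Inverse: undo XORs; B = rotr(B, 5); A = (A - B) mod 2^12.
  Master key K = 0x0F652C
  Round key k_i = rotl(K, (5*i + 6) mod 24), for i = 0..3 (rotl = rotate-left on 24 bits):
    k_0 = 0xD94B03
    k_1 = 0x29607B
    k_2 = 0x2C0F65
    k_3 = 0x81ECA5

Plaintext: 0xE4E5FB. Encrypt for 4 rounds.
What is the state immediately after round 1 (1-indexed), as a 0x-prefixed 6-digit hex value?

s_0 = plaintext = 0xE4E5FB
s_1 = Round(s_0, k_0) = 0xF4A2FF
s_2 = Round(s_1, k_1) = 0x232D73
s_3 = Round(s_2, k_2) = 0x0C0CBA
s_4 = Round(s_3, k_3) = 0x1DFF47

0xF4A2FF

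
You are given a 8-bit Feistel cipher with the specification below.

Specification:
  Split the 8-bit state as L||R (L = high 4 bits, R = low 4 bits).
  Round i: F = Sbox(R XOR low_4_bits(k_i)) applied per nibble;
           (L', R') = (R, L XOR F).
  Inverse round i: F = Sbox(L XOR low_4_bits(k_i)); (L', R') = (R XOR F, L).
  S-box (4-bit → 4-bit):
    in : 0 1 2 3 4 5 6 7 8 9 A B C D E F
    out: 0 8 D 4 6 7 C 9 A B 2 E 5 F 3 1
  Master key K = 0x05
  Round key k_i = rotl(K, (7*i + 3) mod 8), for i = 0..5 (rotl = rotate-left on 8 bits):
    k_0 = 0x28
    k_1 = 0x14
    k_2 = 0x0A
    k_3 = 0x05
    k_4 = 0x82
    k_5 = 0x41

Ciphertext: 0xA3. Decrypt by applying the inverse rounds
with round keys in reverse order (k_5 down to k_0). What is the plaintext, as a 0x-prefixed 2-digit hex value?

0x25

s_0 = ciphertext = 0xA3
s_1 = InvRound(s_0, k_5) = 0xDA
s_2 = InvRound(s_1, k_4) = 0xBD
s_3 = InvRound(s_2, k_3) = 0xEB
s_4 = InvRound(s_3, k_2) = 0xDE
s_5 = InvRound(s_4, k_1) = 0x5D
s_6 = InvRound(s_5, k_0) = 0x25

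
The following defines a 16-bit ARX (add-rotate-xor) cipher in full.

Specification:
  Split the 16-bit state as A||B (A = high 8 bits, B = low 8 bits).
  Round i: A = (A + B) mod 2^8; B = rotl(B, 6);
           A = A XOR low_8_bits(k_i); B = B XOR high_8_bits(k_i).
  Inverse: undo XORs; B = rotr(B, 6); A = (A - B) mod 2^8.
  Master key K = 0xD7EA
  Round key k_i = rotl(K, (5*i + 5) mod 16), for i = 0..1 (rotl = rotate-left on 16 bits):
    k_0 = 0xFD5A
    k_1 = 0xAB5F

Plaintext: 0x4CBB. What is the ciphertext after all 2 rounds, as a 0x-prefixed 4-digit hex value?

0x2F6F

s_0 = plaintext = 0x4CBB
s_1 = Round(s_0, k_0) = 0x5D13
s_2 = Round(s_1, k_1) = 0x2F6F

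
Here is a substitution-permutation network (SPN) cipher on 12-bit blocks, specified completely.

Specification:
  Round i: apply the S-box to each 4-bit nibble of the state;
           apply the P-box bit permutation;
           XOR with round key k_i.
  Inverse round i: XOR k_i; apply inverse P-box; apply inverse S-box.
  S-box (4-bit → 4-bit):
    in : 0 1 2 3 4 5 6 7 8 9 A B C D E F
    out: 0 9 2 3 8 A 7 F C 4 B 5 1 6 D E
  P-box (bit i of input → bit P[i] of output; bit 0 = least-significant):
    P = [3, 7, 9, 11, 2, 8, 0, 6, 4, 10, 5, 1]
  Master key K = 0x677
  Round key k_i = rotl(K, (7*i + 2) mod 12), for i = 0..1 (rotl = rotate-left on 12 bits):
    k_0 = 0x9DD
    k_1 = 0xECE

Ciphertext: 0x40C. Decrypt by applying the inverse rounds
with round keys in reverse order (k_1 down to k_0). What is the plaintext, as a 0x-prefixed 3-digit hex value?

0xA25

s_0 = ciphertext = 0x40C
s_1 = InvRound(s_0, k_1) = 0x44F
s_2 = InvRound(s_1, k_0) = 0xA25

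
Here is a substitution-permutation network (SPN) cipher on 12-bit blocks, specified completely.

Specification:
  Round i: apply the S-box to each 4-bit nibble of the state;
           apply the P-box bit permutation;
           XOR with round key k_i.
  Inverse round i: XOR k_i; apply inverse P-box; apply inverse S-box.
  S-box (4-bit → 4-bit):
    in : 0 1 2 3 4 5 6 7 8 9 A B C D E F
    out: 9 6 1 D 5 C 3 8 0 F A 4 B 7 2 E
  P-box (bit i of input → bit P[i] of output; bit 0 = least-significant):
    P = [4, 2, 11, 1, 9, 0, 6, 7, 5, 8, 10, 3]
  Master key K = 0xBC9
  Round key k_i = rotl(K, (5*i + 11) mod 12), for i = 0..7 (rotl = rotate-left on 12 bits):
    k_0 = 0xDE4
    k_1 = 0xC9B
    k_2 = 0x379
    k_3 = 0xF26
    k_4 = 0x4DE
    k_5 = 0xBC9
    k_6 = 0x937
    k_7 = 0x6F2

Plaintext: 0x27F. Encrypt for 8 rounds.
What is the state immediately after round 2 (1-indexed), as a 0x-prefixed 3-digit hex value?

0xAC3

s_0 = plaintext = 0x27F
s_1 = Round(s_0, k_0) = 0x542
s_2 = Round(s_1, k_1) = 0xAC3
s_3 = Round(s_2, k_2) = 0x8E2
s_4 = Round(s_3, k_3) = 0xF37
s_5 = Round(s_4, k_4) = 0x314
s_6 = Round(s_5, k_5) = 0x7B0
s_7 = Round(s_6, k_6) = 0x96D
s_8 = Round(s_7, k_7) = 0x9CF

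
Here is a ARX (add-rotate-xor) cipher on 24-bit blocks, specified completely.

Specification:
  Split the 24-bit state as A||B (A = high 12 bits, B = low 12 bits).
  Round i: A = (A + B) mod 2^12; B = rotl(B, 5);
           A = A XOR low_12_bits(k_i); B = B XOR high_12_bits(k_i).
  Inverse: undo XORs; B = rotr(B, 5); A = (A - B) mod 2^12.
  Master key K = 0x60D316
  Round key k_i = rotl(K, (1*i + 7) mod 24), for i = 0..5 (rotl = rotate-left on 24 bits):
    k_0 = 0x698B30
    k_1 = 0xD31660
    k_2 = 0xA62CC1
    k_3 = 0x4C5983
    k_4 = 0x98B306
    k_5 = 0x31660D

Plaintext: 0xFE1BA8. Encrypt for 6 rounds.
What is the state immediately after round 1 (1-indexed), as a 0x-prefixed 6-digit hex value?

s_0 = plaintext = 0xFE1BA8
s_1 = Round(s_0, k_0) = 0x0B938F
s_2 = Round(s_1, k_1) = 0x228CD6
s_3 = Round(s_2, k_2) = 0x23F0BB
s_4 = Round(s_3, k_3) = 0xB793A4
s_5 = Round(s_4, k_4) = 0xC1BD0C
s_6 = Round(s_5, k_5) = 0xF2A28C

0x0B938F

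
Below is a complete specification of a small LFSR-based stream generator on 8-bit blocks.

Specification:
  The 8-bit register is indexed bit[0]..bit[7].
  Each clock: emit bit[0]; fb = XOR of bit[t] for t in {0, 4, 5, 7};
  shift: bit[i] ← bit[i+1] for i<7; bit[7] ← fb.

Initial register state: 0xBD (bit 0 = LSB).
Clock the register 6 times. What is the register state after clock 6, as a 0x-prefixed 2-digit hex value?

0x7A

reg_0 = 0xBD
clock 1: out=1, reg = 0x5E
clock 2: out=0, reg = 0xAF
clock 3: out=1, reg = 0xD7
clock 4: out=1, reg = 0xEB
clock 5: out=1, reg = 0xF5
clock 6: out=1, reg = 0x7A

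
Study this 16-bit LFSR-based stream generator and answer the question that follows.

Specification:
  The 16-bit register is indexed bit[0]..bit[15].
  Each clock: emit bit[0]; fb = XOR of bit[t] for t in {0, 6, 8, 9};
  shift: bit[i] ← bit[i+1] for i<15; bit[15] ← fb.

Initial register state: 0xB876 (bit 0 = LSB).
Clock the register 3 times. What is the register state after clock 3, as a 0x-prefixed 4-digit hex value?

0x770E

reg_0 = 0xB876
clock 1: out=0, reg = 0xDC3B
clock 2: out=1, reg = 0xEE1D
clock 3: out=1, reg = 0x770E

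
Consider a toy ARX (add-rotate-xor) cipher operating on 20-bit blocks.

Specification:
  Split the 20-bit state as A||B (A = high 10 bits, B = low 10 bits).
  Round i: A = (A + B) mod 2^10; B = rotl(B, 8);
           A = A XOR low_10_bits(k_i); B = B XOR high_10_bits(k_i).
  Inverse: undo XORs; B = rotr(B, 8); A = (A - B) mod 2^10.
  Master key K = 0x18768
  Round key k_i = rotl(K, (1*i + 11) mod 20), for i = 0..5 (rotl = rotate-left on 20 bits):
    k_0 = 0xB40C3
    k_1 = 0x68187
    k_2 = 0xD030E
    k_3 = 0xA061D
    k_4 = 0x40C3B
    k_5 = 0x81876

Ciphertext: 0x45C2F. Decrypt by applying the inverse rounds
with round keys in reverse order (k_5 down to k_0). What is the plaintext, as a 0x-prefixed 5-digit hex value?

0x48575

s_0 = ciphertext = 0x45C2F
s_1 = InvRound(s_0, k_5) = 0x2ECA6
s_2 = InvRound(s_1, k_4) = 0x7AE95
s_3 = InvRound(s_2, k_3) = 0xE9850
s_4 = InvRound(s_3, k_2) = 0x19443
s_5 = InvRound(s_4, k_1) = 0x9578D
s_6 = InvRound(s_5, k_0) = 0x48575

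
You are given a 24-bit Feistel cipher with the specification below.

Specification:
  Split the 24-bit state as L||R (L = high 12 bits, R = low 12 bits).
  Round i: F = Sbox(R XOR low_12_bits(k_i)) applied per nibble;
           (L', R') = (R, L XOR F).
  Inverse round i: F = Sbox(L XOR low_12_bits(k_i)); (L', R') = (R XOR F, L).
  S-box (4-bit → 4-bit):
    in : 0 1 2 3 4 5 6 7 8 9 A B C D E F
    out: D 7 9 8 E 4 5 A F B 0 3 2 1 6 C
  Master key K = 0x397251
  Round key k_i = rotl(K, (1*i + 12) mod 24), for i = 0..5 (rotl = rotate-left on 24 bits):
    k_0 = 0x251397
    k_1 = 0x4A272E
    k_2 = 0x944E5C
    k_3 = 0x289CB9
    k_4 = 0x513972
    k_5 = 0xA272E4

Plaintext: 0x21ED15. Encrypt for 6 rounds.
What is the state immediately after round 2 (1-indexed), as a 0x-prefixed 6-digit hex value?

0x4E753E

s_0 = plaintext = 0x21ED15
s_1 = Round(s_0, k_0) = 0xD154E7
s_2 = Round(s_1, k_1) = 0x4E753E
s_3 = Round(s_2, k_2) = 0x53E7BE
s_4 = Round(s_3, k_3) = 0x7BE6E4
s_5 = Round(s_4, k_4) = 0x6E4B0B
s_6 = Round(s_5, k_5) = 0xB0BD88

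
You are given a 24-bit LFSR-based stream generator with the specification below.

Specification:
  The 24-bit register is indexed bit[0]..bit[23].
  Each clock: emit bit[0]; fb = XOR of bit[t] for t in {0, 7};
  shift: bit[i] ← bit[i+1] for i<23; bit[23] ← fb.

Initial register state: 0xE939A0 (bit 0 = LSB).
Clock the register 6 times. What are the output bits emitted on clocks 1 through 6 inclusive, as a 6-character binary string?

reg_0 = 0xE939A0
clock 1: out=0, reg = 0xF49CD0
clock 2: out=0, reg = 0xFA4E68
clock 3: out=0, reg = 0x7D2734
clock 4: out=0, reg = 0x3E939A
clock 5: out=0, reg = 0x9F49CD
clock 6: out=1, reg = 0x4FA4E6

000001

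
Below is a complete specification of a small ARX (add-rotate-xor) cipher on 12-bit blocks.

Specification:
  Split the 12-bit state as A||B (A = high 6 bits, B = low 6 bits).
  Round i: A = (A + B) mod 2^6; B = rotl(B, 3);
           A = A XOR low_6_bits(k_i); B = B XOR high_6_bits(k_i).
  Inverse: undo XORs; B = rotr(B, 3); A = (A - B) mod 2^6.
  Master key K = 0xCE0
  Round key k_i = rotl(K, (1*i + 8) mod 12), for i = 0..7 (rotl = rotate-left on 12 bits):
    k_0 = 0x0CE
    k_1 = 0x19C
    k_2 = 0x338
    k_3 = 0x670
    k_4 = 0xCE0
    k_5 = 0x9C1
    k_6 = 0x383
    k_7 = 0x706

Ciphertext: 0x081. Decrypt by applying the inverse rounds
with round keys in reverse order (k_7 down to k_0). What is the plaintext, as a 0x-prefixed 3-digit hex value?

s_0 = ciphertext = 0x081
s_1 = InvRound(s_0, k_7) = 0x66B
s_2 = InvRound(s_1, k_6) = 0xBAC
s_3 = InvRound(s_2, k_5) = 0x599
s_4 = InvRound(s_3, k_4) = 0x855
s_5 = InvRound(s_4, k_3) = 0xC21
s_6 = InvRound(s_5, k_2) = 0x6ED
s_7 = InvRound(s_6, k_1) = 0xA9D
s_8 = InvRound(s_7, k_0) = 0xC73

0xC73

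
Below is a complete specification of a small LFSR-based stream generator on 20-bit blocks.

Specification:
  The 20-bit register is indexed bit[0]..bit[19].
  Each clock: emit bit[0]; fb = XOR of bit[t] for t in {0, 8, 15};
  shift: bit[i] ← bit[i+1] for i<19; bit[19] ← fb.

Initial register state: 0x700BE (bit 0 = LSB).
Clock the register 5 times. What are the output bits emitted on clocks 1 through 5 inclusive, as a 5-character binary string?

reg_0 = 0x700BE
clock 1: out=0, reg = 0x3805F
clock 2: out=1, reg = 0x1C02F
clock 3: out=1, reg = 0x0E017
clock 4: out=1, reg = 0x0700B
clock 5: out=1, reg = 0x83805

01111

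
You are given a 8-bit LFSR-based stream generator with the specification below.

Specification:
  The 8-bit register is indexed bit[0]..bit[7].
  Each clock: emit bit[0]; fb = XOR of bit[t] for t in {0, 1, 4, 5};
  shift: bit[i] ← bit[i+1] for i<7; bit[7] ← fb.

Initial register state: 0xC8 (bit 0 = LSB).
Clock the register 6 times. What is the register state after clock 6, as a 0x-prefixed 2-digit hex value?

0xDB

reg_0 = 0xC8
clock 1: out=0, reg = 0x64
clock 2: out=0, reg = 0xB2
clock 3: out=0, reg = 0xD9
clock 4: out=1, reg = 0x6C
clock 5: out=0, reg = 0xB6
clock 6: out=0, reg = 0xDB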